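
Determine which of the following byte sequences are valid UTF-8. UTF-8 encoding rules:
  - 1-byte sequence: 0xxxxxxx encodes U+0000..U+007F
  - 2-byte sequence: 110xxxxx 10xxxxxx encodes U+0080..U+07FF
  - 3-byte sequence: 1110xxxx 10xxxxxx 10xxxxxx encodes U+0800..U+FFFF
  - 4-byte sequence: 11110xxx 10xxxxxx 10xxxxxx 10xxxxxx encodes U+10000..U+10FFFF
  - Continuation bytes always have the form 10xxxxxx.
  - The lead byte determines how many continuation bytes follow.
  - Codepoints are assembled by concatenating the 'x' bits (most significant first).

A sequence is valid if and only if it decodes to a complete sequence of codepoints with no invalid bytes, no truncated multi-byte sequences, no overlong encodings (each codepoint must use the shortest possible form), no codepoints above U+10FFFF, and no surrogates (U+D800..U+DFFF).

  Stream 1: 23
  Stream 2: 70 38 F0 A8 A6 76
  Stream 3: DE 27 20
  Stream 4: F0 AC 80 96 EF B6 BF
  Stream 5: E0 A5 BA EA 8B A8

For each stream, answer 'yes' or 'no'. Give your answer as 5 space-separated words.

Stream 1: decodes cleanly. VALID
Stream 2: error at byte offset 5. INVALID
Stream 3: error at byte offset 1. INVALID
Stream 4: decodes cleanly. VALID
Stream 5: decodes cleanly. VALID

Answer: yes no no yes yes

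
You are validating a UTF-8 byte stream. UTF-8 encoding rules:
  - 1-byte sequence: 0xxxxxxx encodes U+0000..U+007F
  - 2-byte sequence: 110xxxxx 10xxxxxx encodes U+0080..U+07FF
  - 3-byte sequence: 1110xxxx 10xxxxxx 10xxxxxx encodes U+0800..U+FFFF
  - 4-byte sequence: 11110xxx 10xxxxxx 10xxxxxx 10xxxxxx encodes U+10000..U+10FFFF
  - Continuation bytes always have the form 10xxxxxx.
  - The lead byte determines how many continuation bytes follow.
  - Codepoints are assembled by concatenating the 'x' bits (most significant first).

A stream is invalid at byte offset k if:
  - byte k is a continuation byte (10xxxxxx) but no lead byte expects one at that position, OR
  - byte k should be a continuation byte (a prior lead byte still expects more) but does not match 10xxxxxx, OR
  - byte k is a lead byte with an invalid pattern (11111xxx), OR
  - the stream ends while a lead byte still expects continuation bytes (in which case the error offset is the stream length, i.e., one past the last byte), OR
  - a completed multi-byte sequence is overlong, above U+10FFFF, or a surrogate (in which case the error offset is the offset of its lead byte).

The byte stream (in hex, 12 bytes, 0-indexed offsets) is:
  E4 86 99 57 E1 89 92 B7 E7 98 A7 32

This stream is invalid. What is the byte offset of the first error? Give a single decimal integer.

Byte[0]=E4: 3-byte lead, need 2 cont bytes. acc=0x4
Byte[1]=86: continuation. acc=(acc<<6)|0x06=0x106
Byte[2]=99: continuation. acc=(acc<<6)|0x19=0x4199
Completed: cp=U+4199 (starts at byte 0)
Byte[3]=57: 1-byte ASCII. cp=U+0057
Byte[4]=E1: 3-byte lead, need 2 cont bytes. acc=0x1
Byte[5]=89: continuation. acc=(acc<<6)|0x09=0x49
Byte[6]=92: continuation. acc=(acc<<6)|0x12=0x1252
Completed: cp=U+1252 (starts at byte 4)
Byte[7]=B7: INVALID lead byte (not 0xxx/110x/1110/11110)

Answer: 7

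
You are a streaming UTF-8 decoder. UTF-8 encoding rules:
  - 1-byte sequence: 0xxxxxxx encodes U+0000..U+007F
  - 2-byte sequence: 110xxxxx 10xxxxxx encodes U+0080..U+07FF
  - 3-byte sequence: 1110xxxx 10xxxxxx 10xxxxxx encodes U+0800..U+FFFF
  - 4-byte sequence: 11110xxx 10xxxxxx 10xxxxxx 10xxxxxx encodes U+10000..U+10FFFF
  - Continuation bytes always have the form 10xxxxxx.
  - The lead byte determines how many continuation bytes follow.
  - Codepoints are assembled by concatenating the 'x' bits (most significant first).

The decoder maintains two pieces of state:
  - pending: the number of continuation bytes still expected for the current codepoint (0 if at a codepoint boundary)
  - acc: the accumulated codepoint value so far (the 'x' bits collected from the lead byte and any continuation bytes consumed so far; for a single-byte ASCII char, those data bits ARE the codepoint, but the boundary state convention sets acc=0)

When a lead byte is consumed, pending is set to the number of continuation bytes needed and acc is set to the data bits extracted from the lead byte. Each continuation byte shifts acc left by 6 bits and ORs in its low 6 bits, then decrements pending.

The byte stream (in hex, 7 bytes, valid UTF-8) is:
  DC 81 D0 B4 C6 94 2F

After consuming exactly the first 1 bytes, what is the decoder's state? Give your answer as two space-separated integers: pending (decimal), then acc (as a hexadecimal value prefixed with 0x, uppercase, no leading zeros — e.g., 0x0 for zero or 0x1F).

Answer: 1 0x1C

Derivation:
Byte[0]=DC: 2-byte lead. pending=1, acc=0x1C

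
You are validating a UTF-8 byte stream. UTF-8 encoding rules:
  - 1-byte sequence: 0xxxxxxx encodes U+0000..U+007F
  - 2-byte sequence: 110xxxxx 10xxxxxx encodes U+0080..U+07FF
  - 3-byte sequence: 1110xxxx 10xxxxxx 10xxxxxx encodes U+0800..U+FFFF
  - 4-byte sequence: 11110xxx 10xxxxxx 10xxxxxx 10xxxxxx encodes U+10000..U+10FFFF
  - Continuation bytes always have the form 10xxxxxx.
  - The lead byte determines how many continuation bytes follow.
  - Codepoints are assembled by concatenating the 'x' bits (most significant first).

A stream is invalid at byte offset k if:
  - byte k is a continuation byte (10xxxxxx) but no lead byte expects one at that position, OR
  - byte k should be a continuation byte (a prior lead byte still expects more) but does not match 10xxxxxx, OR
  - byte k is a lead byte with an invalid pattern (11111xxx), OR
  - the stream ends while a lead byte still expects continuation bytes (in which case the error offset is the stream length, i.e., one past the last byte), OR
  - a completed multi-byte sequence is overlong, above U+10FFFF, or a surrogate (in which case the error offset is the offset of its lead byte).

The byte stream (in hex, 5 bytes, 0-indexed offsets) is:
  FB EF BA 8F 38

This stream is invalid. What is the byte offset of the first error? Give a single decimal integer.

Answer: 0

Derivation:
Byte[0]=FB: INVALID lead byte (not 0xxx/110x/1110/11110)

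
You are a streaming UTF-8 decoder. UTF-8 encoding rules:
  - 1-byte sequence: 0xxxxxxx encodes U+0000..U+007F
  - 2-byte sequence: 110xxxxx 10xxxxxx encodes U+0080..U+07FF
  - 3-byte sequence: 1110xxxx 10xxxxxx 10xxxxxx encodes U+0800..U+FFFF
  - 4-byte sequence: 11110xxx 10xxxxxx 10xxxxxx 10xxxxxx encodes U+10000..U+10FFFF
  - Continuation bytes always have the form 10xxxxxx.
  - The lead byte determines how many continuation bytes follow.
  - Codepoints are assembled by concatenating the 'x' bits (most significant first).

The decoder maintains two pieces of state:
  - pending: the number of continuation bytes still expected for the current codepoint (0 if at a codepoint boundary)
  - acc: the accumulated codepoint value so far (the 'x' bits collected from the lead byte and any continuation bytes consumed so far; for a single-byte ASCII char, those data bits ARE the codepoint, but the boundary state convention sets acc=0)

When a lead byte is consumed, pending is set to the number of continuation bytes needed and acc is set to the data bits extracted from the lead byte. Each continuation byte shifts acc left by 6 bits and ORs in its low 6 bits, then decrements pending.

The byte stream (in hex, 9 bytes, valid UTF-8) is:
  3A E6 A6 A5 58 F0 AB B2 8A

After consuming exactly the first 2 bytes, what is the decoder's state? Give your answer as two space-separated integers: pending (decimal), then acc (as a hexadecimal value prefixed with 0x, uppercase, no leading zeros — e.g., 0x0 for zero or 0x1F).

Answer: 2 0x6

Derivation:
Byte[0]=3A: 1-byte. pending=0, acc=0x0
Byte[1]=E6: 3-byte lead. pending=2, acc=0x6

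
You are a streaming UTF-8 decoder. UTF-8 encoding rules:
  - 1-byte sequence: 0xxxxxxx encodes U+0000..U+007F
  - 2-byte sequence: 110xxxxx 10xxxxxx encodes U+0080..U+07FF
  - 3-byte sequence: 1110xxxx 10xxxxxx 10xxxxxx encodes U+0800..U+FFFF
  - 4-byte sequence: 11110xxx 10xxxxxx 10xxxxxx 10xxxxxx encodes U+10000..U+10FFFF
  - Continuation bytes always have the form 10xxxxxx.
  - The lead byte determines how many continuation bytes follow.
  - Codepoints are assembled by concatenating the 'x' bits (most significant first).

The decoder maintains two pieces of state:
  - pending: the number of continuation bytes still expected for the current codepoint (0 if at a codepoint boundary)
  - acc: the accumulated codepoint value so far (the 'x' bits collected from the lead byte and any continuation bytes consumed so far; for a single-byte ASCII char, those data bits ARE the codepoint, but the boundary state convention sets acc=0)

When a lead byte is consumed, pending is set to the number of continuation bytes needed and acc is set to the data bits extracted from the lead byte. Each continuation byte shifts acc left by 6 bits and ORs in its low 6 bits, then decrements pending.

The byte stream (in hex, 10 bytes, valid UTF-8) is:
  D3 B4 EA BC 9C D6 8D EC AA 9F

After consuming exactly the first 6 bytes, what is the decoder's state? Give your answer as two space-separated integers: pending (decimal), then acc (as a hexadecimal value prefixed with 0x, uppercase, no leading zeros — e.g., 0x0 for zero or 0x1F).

Answer: 1 0x16

Derivation:
Byte[0]=D3: 2-byte lead. pending=1, acc=0x13
Byte[1]=B4: continuation. acc=(acc<<6)|0x34=0x4F4, pending=0
Byte[2]=EA: 3-byte lead. pending=2, acc=0xA
Byte[3]=BC: continuation. acc=(acc<<6)|0x3C=0x2BC, pending=1
Byte[4]=9C: continuation. acc=(acc<<6)|0x1C=0xAF1C, pending=0
Byte[5]=D6: 2-byte lead. pending=1, acc=0x16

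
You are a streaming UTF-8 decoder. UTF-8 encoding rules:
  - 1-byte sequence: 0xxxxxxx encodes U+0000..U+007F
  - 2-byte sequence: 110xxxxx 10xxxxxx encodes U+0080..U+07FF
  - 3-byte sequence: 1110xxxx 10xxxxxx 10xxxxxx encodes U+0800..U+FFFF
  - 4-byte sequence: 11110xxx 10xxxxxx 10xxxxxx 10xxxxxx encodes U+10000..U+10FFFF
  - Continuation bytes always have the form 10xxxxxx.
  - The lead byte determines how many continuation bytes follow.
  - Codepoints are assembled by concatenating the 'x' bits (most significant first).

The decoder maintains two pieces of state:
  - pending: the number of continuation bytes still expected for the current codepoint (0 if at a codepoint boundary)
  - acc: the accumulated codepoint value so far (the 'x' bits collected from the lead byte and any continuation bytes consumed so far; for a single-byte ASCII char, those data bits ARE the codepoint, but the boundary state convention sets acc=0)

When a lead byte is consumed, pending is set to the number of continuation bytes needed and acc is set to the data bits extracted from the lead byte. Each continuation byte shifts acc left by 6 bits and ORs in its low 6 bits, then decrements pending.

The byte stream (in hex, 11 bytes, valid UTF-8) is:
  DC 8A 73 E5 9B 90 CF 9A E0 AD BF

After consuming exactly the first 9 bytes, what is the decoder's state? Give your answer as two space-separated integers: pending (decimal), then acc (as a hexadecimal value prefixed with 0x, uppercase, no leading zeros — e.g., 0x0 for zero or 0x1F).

Answer: 2 0x0

Derivation:
Byte[0]=DC: 2-byte lead. pending=1, acc=0x1C
Byte[1]=8A: continuation. acc=(acc<<6)|0x0A=0x70A, pending=0
Byte[2]=73: 1-byte. pending=0, acc=0x0
Byte[3]=E5: 3-byte lead. pending=2, acc=0x5
Byte[4]=9B: continuation. acc=(acc<<6)|0x1B=0x15B, pending=1
Byte[5]=90: continuation. acc=(acc<<6)|0x10=0x56D0, pending=0
Byte[6]=CF: 2-byte lead. pending=1, acc=0xF
Byte[7]=9A: continuation. acc=(acc<<6)|0x1A=0x3DA, pending=0
Byte[8]=E0: 3-byte lead. pending=2, acc=0x0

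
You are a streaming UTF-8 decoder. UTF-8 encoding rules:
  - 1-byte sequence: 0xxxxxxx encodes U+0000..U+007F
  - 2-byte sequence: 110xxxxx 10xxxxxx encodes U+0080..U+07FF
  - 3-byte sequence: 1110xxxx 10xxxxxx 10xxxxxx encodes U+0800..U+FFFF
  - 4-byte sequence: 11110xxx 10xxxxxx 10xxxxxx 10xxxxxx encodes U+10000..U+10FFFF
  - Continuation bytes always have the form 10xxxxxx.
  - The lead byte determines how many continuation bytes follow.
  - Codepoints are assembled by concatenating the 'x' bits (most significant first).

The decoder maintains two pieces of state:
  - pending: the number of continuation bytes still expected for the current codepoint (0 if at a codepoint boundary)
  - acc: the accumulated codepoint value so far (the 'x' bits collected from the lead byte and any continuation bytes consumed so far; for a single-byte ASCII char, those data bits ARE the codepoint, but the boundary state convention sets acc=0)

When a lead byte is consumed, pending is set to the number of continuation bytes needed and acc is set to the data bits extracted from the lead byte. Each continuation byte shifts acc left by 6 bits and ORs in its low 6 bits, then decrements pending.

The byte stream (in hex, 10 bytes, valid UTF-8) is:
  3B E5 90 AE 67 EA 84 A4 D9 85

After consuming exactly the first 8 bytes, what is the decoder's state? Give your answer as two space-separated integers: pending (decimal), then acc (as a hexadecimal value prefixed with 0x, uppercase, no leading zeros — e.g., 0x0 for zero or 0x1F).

Byte[0]=3B: 1-byte. pending=0, acc=0x0
Byte[1]=E5: 3-byte lead. pending=2, acc=0x5
Byte[2]=90: continuation. acc=(acc<<6)|0x10=0x150, pending=1
Byte[3]=AE: continuation. acc=(acc<<6)|0x2E=0x542E, pending=0
Byte[4]=67: 1-byte. pending=0, acc=0x0
Byte[5]=EA: 3-byte lead. pending=2, acc=0xA
Byte[6]=84: continuation. acc=(acc<<6)|0x04=0x284, pending=1
Byte[7]=A4: continuation. acc=(acc<<6)|0x24=0xA124, pending=0

Answer: 0 0xA124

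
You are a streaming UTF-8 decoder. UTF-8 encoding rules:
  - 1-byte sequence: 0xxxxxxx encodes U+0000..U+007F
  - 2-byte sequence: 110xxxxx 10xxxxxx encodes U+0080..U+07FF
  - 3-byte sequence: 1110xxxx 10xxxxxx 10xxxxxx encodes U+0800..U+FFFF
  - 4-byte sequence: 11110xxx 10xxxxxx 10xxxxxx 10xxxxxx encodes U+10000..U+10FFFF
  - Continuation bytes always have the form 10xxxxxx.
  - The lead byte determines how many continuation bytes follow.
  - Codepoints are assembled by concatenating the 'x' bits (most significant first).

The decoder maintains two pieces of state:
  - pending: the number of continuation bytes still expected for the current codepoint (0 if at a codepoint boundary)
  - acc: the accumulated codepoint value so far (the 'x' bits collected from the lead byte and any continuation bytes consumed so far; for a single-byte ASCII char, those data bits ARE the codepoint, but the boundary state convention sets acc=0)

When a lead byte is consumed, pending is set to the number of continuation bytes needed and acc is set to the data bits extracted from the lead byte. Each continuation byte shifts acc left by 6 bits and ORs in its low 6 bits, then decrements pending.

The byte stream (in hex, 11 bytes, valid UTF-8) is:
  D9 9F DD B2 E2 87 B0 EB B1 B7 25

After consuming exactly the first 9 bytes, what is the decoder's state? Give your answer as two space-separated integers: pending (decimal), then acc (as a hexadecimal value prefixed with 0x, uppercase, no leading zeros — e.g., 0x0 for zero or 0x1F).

Byte[0]=D9: 2-byte lead. pending=1, acc=0x19
Byte[1]=9F: continuation. acc=(acc<<6)|0x1F=0x65F, pending=0
Byte[2]=DD: 2-byte lead. pending=1, acc=0x1D
Byte[3]=B2: continuation. acc=(acc<<6)|0x32=0x772, pending=0
Byte[4]=E2: 3-byte lead. pending=2, acc=0x2
Byte[5]=87: continuation. acc=(acc<<6)|0x07=0x87, pending=1
Byte[6]=B0: continuation. acc=(acc<<6)|0x30=0x21F0, pending=0
Byte[7]=EB: 3-byte lead. pending=2, acc=0xB
Byte[8]=B1: continuation. acc=(acc<<6)|0x31=0x2F1, pending=1

Answer: 1 0x2F1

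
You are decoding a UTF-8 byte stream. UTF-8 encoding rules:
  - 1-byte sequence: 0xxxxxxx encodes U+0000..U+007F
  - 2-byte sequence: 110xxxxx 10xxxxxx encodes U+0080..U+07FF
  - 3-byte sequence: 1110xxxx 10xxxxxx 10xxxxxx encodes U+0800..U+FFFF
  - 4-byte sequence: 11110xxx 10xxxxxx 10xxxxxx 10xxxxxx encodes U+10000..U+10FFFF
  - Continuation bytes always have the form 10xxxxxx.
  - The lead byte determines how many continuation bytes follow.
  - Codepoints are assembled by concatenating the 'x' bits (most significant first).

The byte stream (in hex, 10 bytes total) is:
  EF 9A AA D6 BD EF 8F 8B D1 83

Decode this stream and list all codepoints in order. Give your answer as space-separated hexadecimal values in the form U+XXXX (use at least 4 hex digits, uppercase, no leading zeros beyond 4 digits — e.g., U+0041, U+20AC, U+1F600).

Byte[0]=EF: 3-byte lead, need 2 cont bytes. acc=0xF
Byte[1]=9A: continuation. acc=(acc<<6)|0x1A=0x3DA
Byte[2]=AA: continuation. acc=(acc<<6)|0x2A=0xF6AA
Completed: cp=U+F6AA (starts at byte 0)
Byte[3]=D6: 2-byte lead, need 1 cont bytes. acc=0x16
Byte[4]=BD: continuation. acc=(acc<<6)|0x3D=0x5BD
Completed: cp=U+05BD (starts at byte 3)
Byte[5]=EF: 3-byte lead, need 2 cont bytes. acc=0xF
Byte[6]=8F: continuation. acc=(acc<<6)|0x0F=0x3CF
Byte[7]=8B: continuation. acc=(acc<<6)|0x0B=0xF3CB
Completed: cp=U+F3CB (starts at byte 5)
Byte[8]=D1: 2-byte lead, need 1 cont bytes. acc=0x11
Byte[9]=83: continuation. acc=(acc<<6)|0x03=0x443
Completed: cp=U+0443 (starts at byte 8)

Answer: U+F6AA U+05BD U+F3CB U+0443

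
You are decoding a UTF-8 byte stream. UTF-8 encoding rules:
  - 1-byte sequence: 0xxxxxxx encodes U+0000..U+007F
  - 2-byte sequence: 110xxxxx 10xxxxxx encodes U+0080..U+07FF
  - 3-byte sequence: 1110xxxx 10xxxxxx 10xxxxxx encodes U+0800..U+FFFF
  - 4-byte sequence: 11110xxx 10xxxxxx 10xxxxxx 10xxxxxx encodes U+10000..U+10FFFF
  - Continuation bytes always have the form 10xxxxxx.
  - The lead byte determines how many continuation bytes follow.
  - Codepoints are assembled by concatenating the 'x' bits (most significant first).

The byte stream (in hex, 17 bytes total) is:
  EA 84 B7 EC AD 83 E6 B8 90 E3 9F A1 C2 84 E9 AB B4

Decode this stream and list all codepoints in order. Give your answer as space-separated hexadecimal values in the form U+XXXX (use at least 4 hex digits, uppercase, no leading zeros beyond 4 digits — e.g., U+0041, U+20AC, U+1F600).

Answer: U+A137 U+CB43 U+6E10 U+37E1 U+0084 U+9AF4

Derivation:
Byte[0]=EA: 3-byte lead, need 2 cont bytes. acc=0xA
Byte[1]=84: continuation. acc=(acc<<6)|0x04=0x284
Byte[2]=B7: continuation. acc=(acc<<6)|0x37=0xA137
Completed: cp=U+A137 (starts at byte 0)
Byte[3]=EC: 3-byte lead, need 2 cont bytes. acc=0xC
Byte[4]=AD: continuation. acc=(acc<<6)|0x2D=0x32D
Byte[5]=83: continuation. acc=(acc<<6)|0x03=0xCB43
Completed: cp=U+CB43 (starts at byte 3)
Byte[6]=E6: 3-byte lead, need 2 cont bytes. acc=0x6
Byte[7]=B8: continuation. acc=(acc<<6)|0x38=0x1B8
Byte[8]=90: continuation. acc=(acc<<6)|0x10=0x6E10
Completed: cp=U+6E10 (starts at byte 6)
Byte[9]=E3: 3-byte lead, need 2 cont bytes. acc=0x3
Byte[10]=9F: continuation. acc=(acc<<6)|0x1F=0xDF
Byte[11]=A1: continuation. acc=(acc<<6)|0x21=0x37E1
Completed: cp=U+37E1 (starts at byte 9)
Byte[12]=C2: 2-byte lead, need 1 cont bytes. acc=0x2
Byte[13]=84: continuation. acc=(acc<<6)|0x04=0x84
Completed: cp=U+0084 (starts at byte 12)
Byte[14]=E9: 3-byte lead, need 2 cont bytes. acc=0x9
Byte[15]=AB: continuation. acc=(acc<<6)|0x2B=0x26B
Byte[16]=B4: continuation. acc=(acc<<6)|0x34=0x9AF4
Completed: cp=U+9AF4 (starts at byte 14)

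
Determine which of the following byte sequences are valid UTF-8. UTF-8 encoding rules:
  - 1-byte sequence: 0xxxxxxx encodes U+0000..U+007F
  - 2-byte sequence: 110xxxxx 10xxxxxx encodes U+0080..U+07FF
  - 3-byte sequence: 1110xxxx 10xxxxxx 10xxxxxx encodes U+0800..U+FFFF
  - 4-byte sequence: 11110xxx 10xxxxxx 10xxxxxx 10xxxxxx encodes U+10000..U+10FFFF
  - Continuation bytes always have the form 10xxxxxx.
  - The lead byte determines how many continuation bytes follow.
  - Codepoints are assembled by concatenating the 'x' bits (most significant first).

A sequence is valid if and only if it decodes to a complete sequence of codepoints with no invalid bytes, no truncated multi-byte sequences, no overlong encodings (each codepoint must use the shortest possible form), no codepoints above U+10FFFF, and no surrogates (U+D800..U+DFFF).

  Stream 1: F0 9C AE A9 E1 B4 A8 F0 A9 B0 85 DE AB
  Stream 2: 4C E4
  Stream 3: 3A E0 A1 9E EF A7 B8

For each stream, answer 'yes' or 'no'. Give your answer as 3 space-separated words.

Answer: yes no yes

Derivation:
Stream 1: decodes cleanly. VALID
Stream 2: error at byte offset 2. INVALID
Stream 3: decodes cleanly. VALID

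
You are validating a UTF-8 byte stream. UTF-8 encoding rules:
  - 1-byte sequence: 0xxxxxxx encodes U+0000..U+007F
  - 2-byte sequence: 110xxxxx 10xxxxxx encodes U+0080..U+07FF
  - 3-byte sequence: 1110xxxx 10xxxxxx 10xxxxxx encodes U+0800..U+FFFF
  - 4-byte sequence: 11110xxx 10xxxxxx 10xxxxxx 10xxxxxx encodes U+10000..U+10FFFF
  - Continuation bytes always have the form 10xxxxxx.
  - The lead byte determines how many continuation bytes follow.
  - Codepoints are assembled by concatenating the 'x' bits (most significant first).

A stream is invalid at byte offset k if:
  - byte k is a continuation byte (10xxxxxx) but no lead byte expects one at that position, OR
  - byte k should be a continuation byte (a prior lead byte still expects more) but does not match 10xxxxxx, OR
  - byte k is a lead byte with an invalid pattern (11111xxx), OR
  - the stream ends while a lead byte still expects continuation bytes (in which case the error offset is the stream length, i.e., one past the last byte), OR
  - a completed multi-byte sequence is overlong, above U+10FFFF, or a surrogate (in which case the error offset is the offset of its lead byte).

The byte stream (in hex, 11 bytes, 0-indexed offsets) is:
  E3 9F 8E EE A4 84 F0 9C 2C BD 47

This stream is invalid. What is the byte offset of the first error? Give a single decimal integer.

Answer: 8

Derivation:
Byte[0]=E3: 3-byte lead, need 2 cont bytes. acc=0x3
Byte[1]=9F: continuation. acc=(acc<<6)|0x1F=0xDF
Byte[2]=8E: continuation. acc=(acc<<6)|0x0E=0x37CE
Completed: cp=U+37CE (starts at byte 0)
Byte[3]=EE: 3-byte lead, need 2 cont bytes. acc=0xE
Byte[4]=A4: continuation. acc=(acc<<6)|0x24=0x3A4
Byte[5]=84: continuation. acc=(acc<<6)|0x04=0xE904
Completed: cp=U+E904 (starts at byte 3)
Byte[6]=F0: 4-byte lead, need 3 cont bytes. acc=0x0
Byte[7]=9C: continuation. acc=(acc<<6)|0x1C=0x1C
Byte[8]=2C: expected 10xxxxxx continuation. INVALID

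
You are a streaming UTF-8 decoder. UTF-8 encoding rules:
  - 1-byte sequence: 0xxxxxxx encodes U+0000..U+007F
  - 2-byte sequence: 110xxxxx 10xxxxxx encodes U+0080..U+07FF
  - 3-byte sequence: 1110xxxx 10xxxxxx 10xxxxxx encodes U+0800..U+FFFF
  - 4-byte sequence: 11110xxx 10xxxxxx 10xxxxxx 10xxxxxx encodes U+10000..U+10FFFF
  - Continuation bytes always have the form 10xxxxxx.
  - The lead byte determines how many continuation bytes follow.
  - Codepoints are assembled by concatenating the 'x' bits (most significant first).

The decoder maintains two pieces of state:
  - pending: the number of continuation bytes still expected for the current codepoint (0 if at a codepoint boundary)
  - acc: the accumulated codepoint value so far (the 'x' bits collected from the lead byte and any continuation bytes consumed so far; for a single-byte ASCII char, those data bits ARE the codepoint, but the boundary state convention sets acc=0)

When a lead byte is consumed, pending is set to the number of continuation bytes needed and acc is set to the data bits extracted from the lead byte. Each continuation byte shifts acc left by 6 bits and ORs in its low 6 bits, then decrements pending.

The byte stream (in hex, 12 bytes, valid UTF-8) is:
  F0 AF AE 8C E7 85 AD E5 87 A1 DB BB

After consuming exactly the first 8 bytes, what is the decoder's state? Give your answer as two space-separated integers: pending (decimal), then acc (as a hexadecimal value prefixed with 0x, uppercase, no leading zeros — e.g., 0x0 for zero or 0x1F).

Byte[0]=F0: 4-byte lead. pending=3, acc=0x0
Byte[1]=AF: continuation. acc=(acc<<6)|0x2F=0x2F, pending=2
Byte[2]=AE: continuation. acc=(acc<<6)|0x2E=0xBEE, pending=1
Byte[3]=8C: continuation. acc=(acc<<6)|0x0C=0x2FB8C, pending=0
Byte[4]=E7: 3-byte lead. pending=2, acc=0x7
Byte[5]=85: continuation. acc=(acc<<6)|0x05=0x1C5, pending=1
Byte[6]=AD: continuation. acc=(acc<<6)|0x2D=0x716D, pending=0
Byte[7]=E5: 3-byte lead. pending=2, acc=0x5

Answer: 2 0x5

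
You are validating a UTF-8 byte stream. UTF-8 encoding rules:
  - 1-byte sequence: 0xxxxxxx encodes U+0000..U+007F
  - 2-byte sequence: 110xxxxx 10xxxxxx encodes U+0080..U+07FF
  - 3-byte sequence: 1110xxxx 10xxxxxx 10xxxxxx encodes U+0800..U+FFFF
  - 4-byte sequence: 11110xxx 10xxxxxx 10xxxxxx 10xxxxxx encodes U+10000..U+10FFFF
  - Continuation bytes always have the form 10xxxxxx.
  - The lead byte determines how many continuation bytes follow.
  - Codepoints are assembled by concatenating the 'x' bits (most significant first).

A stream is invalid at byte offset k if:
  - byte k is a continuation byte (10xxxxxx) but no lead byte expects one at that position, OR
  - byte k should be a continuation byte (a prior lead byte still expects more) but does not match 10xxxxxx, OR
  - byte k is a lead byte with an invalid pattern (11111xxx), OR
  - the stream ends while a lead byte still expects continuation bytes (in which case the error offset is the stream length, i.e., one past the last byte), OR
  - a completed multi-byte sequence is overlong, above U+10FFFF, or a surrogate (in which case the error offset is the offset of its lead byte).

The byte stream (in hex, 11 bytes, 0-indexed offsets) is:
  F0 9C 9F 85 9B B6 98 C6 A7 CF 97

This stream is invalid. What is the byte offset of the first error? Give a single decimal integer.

Byte[0]=F0: 4-byte lead, need 3 cont bytes. acc=0x0
Byte[1]=9C: continuation. acc=(acc<<6)|0x1C=0x1C
Byte[2]=9F: continuation. acc=(acc<<6)|0x1F=0x71F
Byte[3]=85: continuation. acc=(acc<<6)|0x05=0x1C7C5
Completed: cp=U+1C7C5 (starts at byte 0)
Byte[4]=9B: INVALID lead byte (not 0xxx/110x/1110/11110)

Answer: 4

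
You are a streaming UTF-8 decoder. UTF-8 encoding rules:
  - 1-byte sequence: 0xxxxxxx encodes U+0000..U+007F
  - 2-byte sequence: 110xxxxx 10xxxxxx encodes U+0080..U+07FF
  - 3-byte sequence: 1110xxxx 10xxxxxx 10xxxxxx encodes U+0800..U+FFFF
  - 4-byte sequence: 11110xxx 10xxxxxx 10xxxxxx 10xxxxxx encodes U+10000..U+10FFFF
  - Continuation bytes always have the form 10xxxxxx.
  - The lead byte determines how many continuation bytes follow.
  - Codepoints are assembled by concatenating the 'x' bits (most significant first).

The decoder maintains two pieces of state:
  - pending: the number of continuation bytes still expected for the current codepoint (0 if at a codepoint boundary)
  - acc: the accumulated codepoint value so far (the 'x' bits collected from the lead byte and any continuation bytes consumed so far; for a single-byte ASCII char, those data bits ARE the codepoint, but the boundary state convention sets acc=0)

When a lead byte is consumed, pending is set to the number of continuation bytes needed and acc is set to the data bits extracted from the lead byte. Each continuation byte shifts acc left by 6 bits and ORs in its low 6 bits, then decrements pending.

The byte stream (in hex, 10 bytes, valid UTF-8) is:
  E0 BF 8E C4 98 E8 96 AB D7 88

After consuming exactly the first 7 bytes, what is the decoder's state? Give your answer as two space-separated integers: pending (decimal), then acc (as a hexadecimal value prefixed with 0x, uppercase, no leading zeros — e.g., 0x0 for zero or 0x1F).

Answer: 1 0x216

Derivation:
Byte[0]=E0: 3-byte lead. pending=2, acc=0x0
Byte[1]=BF: continuation. acc=(acc<<6)|0x3F=0x3F, pending=1
Byte[2]=8E: continuation. acc=(acc<<6)|0x0E=0xFCE, pending=0
Byte[3]=C4: 2-byte lead. pending=1, acc=0x4
Byte[4]=98: continuation. acc=(acc<<6)|0x18=0x118, pending=0
Byte[5]=E8: 3-byte lead. pending=2, acc=0x8
Byte[6]=96: continuation. acc=(acc<<6)|0x16=0x216, pending=1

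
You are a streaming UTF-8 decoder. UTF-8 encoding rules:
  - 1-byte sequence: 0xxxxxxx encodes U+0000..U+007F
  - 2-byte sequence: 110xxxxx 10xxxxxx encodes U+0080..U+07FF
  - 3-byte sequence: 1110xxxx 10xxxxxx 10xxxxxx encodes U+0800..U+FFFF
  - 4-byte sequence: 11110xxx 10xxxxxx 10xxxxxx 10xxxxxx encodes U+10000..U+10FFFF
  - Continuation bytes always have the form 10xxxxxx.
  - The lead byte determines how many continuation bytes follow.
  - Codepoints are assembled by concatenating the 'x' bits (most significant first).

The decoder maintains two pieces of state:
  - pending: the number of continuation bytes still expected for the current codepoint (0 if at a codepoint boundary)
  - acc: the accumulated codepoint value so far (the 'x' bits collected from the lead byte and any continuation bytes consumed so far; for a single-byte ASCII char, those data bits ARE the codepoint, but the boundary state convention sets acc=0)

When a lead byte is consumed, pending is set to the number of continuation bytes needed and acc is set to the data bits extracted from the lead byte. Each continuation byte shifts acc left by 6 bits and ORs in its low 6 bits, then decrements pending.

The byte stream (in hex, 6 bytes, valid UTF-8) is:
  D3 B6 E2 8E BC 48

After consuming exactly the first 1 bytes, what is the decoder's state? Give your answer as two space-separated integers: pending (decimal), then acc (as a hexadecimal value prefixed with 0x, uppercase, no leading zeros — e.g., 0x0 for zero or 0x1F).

Byte[0]=D3: 2-byte lead. pending=1, acc=0x13

Answer: 1 0x13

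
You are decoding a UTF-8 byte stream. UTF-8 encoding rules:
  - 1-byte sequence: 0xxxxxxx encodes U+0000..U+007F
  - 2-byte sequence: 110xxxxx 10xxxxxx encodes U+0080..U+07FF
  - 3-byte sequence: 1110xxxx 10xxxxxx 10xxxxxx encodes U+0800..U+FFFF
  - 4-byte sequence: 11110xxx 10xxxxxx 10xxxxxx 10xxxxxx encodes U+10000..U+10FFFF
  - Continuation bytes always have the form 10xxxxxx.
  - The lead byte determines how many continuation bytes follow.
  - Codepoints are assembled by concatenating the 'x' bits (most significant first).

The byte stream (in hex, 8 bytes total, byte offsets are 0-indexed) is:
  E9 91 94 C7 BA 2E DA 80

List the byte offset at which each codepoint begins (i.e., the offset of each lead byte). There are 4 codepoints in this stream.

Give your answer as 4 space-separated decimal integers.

Byte[0]=E9: 3-byte lead, need 2 cont bytes. acc=0x9
Byte[1]=91: continuation. acc=(acc<<6)|0x11=0x251
Byte[2]=94: continuation. acc=(acc<<6)|0x14=0x9454
Completed: cp=U+9454 (starts at byte 0)
Byte[3]=C7: 2-byte lead, need 1 cont bytes. acc=0x7
Byte[4]=BA: continuation. acc=(acc<<6)|0x3A=0x1FA
Completed: cp=U+01FA (starts at byte 3)
Byte[5]=2E: 1-byte ASCII. cp=U+002E
Byte[6]=DA: 2-byte lead, need 1 cont bytes. acc=0x1A
Byte[7]=80: continuation. acc=(acc<<6)|0x00=0x680
Completed: cp=U+0680 (starts at byte 6)

Answer: 0 3 5 6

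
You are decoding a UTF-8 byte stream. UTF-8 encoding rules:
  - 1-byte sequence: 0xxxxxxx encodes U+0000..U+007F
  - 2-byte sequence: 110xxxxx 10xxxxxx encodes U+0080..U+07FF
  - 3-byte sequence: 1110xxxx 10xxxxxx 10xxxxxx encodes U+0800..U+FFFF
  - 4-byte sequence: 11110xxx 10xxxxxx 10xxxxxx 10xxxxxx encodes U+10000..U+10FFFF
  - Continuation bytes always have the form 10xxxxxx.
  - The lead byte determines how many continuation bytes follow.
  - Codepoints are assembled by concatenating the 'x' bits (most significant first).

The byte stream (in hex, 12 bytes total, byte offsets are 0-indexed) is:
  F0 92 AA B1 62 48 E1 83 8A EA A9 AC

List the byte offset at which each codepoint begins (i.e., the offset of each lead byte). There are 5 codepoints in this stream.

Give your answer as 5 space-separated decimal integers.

Answer: 0 4 5 6 9

Derivation:
Byte[0]=F0: 4-byte lead, need 3 cont bytes. acc=0x0
Byte[1]=92: continuation. acc=(acc<<6)|0x12=0x12
Byte[2]=AA: continuation. acc=(acc<<6)|0x2A=0x4AA
Byte[3]=B1: continuation. acc=(acc<<6)|0x31=0x12AB1
Completed: cp=U+12AB1 (starts at byte 0)
Byte[4]=62: 1-byte ASCII. cp=U+0062
Byte[5]=48: 1-byte ASCII. cp=U+0048
Byte[6]=E1: 3-byte lead, need 2 cont bytes. acc=0x1
Byte[7]=83: continuation. acc=(acc<<6)|0x03=0x43
Byte[8]=8A: continuation. acc=(acc<<6)|0x0A=0x10CA
Completed: cp=U+10CA (starts at byte 6)
Byte[9]=EA: 3-byte lead, need 2 cont bytes. acc=0xA
Byte[10]=A9: continuation. acc=(acc<<6)|0x29=0x2A9
Byte[11]=AC: continuation. acc=(acc<<6)|0x2C=0xAA6C
Completed: cp=U+AA6C (starts at byte 9)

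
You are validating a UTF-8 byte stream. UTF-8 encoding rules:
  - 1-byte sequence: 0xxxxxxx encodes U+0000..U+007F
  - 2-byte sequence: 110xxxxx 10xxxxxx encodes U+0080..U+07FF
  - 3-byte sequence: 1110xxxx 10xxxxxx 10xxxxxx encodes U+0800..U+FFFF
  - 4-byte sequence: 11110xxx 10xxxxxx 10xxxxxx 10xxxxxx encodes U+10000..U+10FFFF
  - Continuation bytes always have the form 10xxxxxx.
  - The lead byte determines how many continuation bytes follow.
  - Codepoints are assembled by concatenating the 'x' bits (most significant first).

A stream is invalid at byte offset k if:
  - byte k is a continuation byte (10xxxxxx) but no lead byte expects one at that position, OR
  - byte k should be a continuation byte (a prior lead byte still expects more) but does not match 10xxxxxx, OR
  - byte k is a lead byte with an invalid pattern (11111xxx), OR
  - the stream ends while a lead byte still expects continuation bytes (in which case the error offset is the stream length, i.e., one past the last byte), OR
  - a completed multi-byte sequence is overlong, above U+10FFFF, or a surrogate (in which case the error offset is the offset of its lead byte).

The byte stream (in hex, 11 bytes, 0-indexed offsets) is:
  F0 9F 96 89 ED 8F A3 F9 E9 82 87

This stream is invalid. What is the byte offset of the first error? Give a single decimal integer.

Byte[0]=F0: 4-byte lead, need 3 cont bytes. acc=0x0
Byte[1]=9F: continuation. acc=(acc<<6)|0x1F=0x1F
Byte[2]=96: continuation. acc=(acc<<6)|0x16=0x7D6
Byte[3]=89: continuation. acc=(acc<<6)|0x09=0x1F589
Completed: cp=U+1F589 (starts at byte 0)
Byte[4]=ED: 3-byte lead, need 2 cont bytes. acc=0xD
Byte[5]=8F: continuation. acc=(acc<<6)|0x0F=0x34F
Byte[6]=A3: continuation. acc=(acc<<6)|0x23=0xD3E3
Completed: cp=U+D3E3 (starts at byte 4)
Byte[7]=F9: INVALID lead byte (not 0xxx/110x/1110/11110)

Answer: 7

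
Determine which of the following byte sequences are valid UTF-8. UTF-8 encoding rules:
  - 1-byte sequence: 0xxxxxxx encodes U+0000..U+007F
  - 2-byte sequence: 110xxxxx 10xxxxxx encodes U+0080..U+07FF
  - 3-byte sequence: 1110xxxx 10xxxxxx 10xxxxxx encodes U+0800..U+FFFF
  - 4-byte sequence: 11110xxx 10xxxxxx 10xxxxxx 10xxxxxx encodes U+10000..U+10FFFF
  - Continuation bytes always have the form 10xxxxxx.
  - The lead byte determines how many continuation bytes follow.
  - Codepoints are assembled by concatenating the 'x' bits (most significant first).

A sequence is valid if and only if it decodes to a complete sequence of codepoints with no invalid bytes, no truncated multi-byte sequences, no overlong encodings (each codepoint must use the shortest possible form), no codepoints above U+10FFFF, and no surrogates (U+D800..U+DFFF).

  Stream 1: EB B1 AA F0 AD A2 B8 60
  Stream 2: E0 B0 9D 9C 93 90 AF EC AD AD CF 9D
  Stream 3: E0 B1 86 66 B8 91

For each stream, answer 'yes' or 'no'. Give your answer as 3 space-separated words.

Answer: yes no no

Derivation:
Stream 1: decodes cleanly. VALID
Stream 2: error at byte offset 3. INVALID
Stream 3: error at byte offset 4. INVALID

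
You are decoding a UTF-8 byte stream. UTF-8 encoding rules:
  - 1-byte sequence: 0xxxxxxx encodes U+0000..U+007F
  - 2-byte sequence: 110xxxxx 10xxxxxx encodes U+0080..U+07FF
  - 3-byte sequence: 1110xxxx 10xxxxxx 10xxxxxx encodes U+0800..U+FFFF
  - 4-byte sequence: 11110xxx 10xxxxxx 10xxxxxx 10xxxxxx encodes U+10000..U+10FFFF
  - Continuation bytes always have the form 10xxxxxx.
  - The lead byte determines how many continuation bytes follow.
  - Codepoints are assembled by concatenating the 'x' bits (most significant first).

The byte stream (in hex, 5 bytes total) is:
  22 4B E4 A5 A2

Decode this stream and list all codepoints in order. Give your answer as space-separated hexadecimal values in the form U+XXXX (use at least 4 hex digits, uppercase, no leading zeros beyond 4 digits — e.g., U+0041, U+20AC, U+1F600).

Answer: U+0022 U+004B U+4962

Derivation:
Byte[0]=22: 1-byte ASCII. cp=U+0022
Byte[1]=4B: 1-byte ASCII. cp=U+004B
Byte[2]=E4: 3-byte lead, need 2 cont bytes. acc=0x4
Byte[3]=A5: continuation. acc=(acc<<6)|0x25=0x125
Byte[4]=A2: continuation. acc=(acc<<6)|0x22=0x4962
Completed: cp=U+4962 (starts at byte 2)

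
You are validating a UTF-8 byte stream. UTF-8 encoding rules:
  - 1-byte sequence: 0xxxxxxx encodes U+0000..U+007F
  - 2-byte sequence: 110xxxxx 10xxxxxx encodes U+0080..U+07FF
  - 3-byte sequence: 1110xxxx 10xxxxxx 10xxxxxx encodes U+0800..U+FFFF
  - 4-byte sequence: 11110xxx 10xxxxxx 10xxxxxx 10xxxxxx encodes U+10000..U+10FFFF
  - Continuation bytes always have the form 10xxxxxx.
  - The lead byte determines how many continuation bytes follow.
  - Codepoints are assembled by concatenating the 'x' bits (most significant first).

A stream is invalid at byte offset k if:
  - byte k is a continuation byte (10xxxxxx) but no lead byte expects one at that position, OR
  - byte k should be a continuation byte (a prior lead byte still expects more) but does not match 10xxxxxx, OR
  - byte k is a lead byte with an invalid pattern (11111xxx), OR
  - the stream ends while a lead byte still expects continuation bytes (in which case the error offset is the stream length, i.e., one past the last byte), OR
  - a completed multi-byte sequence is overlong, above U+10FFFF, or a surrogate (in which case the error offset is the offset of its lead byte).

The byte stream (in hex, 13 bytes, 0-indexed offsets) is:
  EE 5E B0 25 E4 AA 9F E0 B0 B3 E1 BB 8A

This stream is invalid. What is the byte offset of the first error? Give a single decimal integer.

Answer: 1

Derivation:
Byte[0]=EE: 3-byte lead, need 2 cont bytes. acc=0xE
Byte[1]=5E: expected 10xxxxxx continuation. INVALID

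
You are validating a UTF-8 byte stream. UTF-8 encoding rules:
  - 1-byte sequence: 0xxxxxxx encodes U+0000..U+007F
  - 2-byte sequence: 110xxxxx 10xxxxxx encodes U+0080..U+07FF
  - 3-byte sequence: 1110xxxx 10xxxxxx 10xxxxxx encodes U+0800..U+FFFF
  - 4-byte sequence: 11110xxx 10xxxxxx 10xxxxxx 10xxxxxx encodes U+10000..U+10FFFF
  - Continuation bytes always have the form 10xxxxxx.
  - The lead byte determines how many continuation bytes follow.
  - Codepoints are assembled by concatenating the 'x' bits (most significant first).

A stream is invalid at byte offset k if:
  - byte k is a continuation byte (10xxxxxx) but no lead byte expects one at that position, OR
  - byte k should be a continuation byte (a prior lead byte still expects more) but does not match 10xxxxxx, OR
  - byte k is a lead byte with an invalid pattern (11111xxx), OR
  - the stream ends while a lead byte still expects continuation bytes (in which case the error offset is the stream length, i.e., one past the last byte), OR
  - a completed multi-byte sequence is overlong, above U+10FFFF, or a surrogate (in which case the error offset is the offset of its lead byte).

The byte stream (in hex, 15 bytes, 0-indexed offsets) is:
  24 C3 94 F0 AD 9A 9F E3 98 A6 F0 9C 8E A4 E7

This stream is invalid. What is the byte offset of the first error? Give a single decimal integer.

Answer: 15

Derivation:
Byte[0]=24: 1-byte ASCII. cp=U+0024
Byte[1]=C3: 2-byte lead, need 1 cont bytes. acc=0x3
Byte[2]=94: continuation. acc=(acc<<6)|0x14=0xD4
Completed: cp=U+00D4 (starts at byte 1)
Byte[3]=F0: 4-byte lead, need 3 cont bytes. acc=0x0
Byte[4]=AD: continuation. acc=(acc<<6)|0x2D=0x2D
Byte[5]=9A: continuation. acc=(acc<<6)|0x1A=0xB5A
Byte[6]=9F: continuation. acc=(acc<<6)|0x1F=0x2D69F
Completed: cp=U+2D69F (starts at byte 3)
Byte[7]=E3: 3-byte lead, need 2 cont bytes. acc=0x3
Byte[8]=98: continuation. acc=(acc<<6)|0x18=0xD8
Byte[9]=A6: continuation. acc=(acc<<6)|0x26=0x3626
Completed: cp=U+3626 (starts at byte 7)
Byte[10]=F0: 4-byte lead, need 3 cont bytes. acc=0x0
Byte[11]=9C: continuation. acc=(acc<<6)|0x1C=0x1C
Byte[12]=8E: continuation. acc=(acc<<6)|0x0E=0x70E
Byte[13]=A4: continuation. acc=(acc<<6)|0x24=0x1C3A4
Completed: cp=U+1C3A4 (starts at byte 10)
Byte[14]=E7: 3-byte lead, need 2 cont bytes. acc=0x7
Byte[15]: stream ended, expected continuation. INVALID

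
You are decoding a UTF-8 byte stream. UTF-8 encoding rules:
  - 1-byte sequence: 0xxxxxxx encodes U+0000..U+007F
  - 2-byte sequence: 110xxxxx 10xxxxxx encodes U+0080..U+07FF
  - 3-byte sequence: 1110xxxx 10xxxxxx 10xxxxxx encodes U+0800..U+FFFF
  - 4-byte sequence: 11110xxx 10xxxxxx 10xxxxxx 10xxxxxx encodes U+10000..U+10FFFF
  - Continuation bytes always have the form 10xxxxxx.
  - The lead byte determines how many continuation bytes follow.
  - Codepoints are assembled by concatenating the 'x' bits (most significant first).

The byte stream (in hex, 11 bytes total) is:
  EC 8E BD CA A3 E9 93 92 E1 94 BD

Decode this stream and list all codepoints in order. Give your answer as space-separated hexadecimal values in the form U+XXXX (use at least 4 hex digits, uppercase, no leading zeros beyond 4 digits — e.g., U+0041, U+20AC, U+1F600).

Byte[0]=EC: 3-byte lead, need 2 cont bytes. acc=0xC
Byte[1]=8E: continuation. acc=(acc<<6)|0x0E=0x30E
Byte[2]=BD: continuation. acc=(acc<<6)|0x3D=0xC3BD
Completed: cp=U+C3BD (starts at byte 0)
Byte[3]=CA: 2-byte lead, need 1 cont bytes. acc=0xA
Byte[4]=A3: continuation. acc=(acc<<6)|0x23=0x2A3
Completed: cp=U+02A3 (starts at byte 3)
Byte[5]=E9: 3-byte lead, need 2 cont bytes. acc=0x9
Byte[6]=93: continuation. acc=(acc<<6)|0x13=0x253
Byte[7]=92: continuation. acc=(acc<<6)|0x12=0x94D2
Completed: cp=U+94D2 (starts at byte 5)
Byte[8]=E1: 3-byte lead, need 2 cont bytes. acc=0x1
Byte[9]=94: continuation. acc=(acc<<6)|0x14=0x54
Byte[10]=BD: continuation. acc=(acc<<6)|0x3D=0x153D
Completed: cp=U+153D (starts at byte 8)

Answer: U+C3BD U+02A3 U+94D2 U+153D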